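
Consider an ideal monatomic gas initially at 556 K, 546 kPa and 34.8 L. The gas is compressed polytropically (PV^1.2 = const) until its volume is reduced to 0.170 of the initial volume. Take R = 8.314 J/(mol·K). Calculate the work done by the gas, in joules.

-40400 J

n = P₁V₁/(RT₁) = 546×34.8/(8.314×556) = 4.11 mol.
Polytropic n=1.2: T₂ = T₁(V₁/V₂)^(n−1) = 556×(5.88)^0.20 = 792 K; P₂ = P₁(V₁/V₂)^n = 4580 kPa.
W = (P₁V₁−P₂V₂)/(n−1) = (546×34.8−4580×5.92)/0.20 = -40400 J.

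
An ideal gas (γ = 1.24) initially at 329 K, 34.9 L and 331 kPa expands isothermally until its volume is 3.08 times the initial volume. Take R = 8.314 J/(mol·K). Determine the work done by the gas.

n = P₁V₁/(RT₁) = 331×34.9/(8.314×329) = 4.22 mol.
Isothermal: T stays 329 K; PV = const ⇒ V₂ = 107 L, P₂ = 107 kPa.
W = nRT ln(V₂/V₁) = 4.22×8.314×329×ln(3.08) = 13000 J.

13000 J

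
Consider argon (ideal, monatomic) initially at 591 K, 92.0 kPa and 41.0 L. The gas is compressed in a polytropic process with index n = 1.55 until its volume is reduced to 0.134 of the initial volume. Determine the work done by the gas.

-13900 J

n = P₁V₁/(RT₁) = 92.0×41.0/(8.314×591) = 0.768 mol.
Polytropic n=1.55: T₂ = T₁(V₁/V₂)^(n−1) = 591×(7.46)^0.55 = 1790 K; P₂ = P₁(V₁/V₂)^n = 2070 kPa.
W = (P₁V₁−P₂V₂)/(n−1) = (92.0×41.0−2070×5.49)/0.55 = -13900 J.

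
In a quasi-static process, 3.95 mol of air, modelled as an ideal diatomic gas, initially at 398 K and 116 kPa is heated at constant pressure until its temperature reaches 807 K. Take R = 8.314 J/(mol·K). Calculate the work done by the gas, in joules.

13400 J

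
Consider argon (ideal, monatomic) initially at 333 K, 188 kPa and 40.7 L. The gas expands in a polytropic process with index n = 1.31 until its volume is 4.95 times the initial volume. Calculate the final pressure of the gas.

Polytropic n=1.31: T₂ = T₁(V₁/V₂)^(n−1) = 333×(0.202)^0.31 = 203 K; P₂ = P₁(V₁/V₂)^n = 23.1 kPa.

23.1 kPa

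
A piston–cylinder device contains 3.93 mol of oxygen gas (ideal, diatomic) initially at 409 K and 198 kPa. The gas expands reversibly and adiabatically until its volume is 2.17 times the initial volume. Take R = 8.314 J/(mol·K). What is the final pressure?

66.9 kPa

V₁ = nRT₁/P₁ = 3.93×8.314×409/198 = 67.5 L.
Adiabatic: TV^(γ−1) = const ⇒ T₂ = 409×(0.461)^0.400 = 300 K; PV^γ = const ⇒ P₂ = 66.9 kPa.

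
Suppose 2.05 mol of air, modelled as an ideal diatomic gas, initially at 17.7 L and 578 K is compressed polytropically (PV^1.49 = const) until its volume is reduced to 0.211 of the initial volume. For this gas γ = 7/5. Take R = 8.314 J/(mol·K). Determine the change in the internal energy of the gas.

28200 J

P₁ = nRT₁/V₁ = 2.05×8.314×578/17.7 = 557 kPa.
Polytropic n=1.49: T₂ = T₁(V₁/V₂)^(n−1) = 578×(4.74)^0.49 = 1240 K; P₂ = P₁(V₁/V₂)^n = 5650 kPa.
For an ideal gas ΔU = nCvΔT with Cv = (5/2)R = 20.8 J/(mol·K).
ΔU = 2.05×20.8×(1240−578) = 28200 J.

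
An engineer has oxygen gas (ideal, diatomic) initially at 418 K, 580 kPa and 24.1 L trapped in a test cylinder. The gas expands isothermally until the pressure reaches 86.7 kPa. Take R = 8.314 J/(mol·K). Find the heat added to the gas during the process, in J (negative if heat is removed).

n = P₁V₁/(RT₁) = 580×24.1/(8.314×418) = 4.02 mol.
Isothermal: T stays 418 K; PV = const ⇒ V₂ = 161 L, P₂ = 86.7 kPa.
ΔU = 0 (ideal gas, T constant).
W = nRT ln(V₂/V₁) = 4.02×8.314×418×ln(6.69) = 26600 J.
Q = ΔU + W = 26600 J.

26600 J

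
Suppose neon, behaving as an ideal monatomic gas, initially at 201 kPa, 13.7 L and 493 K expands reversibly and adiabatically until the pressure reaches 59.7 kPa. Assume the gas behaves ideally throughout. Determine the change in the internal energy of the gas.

-1590 J

n = P₁V₁/(RT₁) = 201×13.7/(8.314×493) = 0.672 mol.
Adiabatic: T₂/T₁ = (P₂/P₁)^((γ−1)/γ) ⇒ T₂ = 493×(0.297)^0.400 = 303 K; V₂ = 28.4 L.
For an ideal gas ΔU = nCvΔT with Cv = (3/2)R = 12.5 J/(mol·K).
ΔU = 0.672×12.5×(303−493) = -1590 J.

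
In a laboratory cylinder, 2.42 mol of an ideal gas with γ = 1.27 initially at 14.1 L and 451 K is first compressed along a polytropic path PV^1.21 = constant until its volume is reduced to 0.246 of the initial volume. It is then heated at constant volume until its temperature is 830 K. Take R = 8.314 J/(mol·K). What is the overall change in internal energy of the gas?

28200 J

P₁ = nRT₁/V₁ = 2.42×8.314×451/14.1 = 644 kPa.
Step 1 — Polytropic n=1.21: T₂ = T₁(V₁/V₂)^(n−1) = 451×(4.07)^0.21 = 605 K; P₂ = P₁(V₁/V₂)^n = 3510 kPa.
W = (P₁V₁−P₂V₂)/(n−1) = (644×14.1−3510×3.47)/0.21 = -14800 J.
ΔU = nCvΔT = 2.42×30.8×(605−451) = 11500 J.
Q = ΔU + W = -3290 J.
State after step 1: P = 3510 kPa, V = 3.47 L, T = 605 K.
Step 2 — Isochoric: V stays 3.47 L; P/T = const ⇒ T₂ = 830 K, P₂ = 4810 kPa.
W = 0 (no volume change).
ΔU = nCvΔT = 2.42×30.8×(830−605) = 16700 J.
Q = ΔU = 16700 J.
Net over both steps: W = -14800 J, Q = 13400 J, ΔU = 28200 J.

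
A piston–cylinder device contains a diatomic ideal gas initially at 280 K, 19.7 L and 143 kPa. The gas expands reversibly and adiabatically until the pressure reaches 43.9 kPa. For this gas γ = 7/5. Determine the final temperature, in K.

200 K

Adiabatic: T₂/T₁ = (P₂/P₁)^((γ−1)/γ) ⇒ T₂ = 280×(0.307)^0.286 = 200 K; V₂ = 45.8 L.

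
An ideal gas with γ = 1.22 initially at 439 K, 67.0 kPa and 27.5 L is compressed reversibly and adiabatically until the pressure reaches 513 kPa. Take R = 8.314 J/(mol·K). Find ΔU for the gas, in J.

3710 J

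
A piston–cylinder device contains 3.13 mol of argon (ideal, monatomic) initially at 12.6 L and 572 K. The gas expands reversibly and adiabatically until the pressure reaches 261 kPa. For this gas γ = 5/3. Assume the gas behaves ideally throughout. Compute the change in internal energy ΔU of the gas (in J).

P₁ = nRT₁/V₁ = 3.13×8.314×572/12.6 = 1180 kPa.
Adiabatic: T₂/T₁ = (P₂/P₁)^((γ−1)/γ) ⇒ T₂ = 572×(0.221)^0.400 = 313 K; V₂ = 31.2 L.
For an ideal gas ΔU = nCvΔT with Cv = (3/2)R = 12.5 J/(mol·K).
ΔU = 3.13×12.5×(313−572) = -10100 J.

-10100 J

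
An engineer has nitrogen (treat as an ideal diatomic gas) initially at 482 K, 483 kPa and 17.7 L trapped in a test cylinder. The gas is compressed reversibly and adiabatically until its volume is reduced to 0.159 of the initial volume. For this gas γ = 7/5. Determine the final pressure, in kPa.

Adiabatic: TV^(γ−1) = const ⇒ T₂ = 482×(6.29)^0.400 = 1010 K; PV^γ = const ⇒ P₂ = 6340 kPa.

6340 kPa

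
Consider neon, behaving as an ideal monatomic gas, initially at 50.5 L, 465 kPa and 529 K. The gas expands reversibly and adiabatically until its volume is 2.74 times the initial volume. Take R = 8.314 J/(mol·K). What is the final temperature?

270 K

Adiabatic: TV^(γ−1) = const ⇒ T₂ = 529×(0.365)^0.667 = 270 K; PV^γ = const ⇒ P₂ = 86.7 kPa.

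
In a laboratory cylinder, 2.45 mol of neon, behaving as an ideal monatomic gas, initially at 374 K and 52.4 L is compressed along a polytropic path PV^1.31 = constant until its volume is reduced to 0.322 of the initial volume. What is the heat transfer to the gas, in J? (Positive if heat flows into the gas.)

P₁ = nRT₁/V₁ = 2.45×8.314×374/52.4 = 145 kPa.
Polytropic n=1.31: T₂ = T₁(V₁/V₂)^(n−1) = 374×(3.11)^0.31 = 531 K; P₂ = P₁(V₁/V₂)^n = 642 kPa.
W = (P₁V₁−P₂V₂)/(n−1) = (145×52.4−642×16.9)/0.31 = -10300 J.
ΔU = nCvΔT = 2.45×12.5×(531−374) = 4810 J.
Q = ΔU + W = -5530 J.

-5530 J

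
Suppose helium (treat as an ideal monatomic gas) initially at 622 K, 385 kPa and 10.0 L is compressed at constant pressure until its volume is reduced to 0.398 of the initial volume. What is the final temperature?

248 K

Isobaric: P stays 385 kPa; V/T = const ⇒ T₂ = 248 K, V₂ = 3.98 L.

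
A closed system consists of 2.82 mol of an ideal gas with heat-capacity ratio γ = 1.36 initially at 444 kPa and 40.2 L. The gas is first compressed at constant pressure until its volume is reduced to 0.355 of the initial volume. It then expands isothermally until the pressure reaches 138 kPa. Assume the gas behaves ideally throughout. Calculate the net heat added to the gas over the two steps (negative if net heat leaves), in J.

T₁ = P₁V₁/(nR) = 444×40.2/(2.82×8.314) = 761 K.
Step 1 — Isobaric: P stays 444 kPa; V/T = const ⇒ T₂ = 270 K, V₂ = 14.3 L.
W = PΔV = 444×(14.3−40.2) kPa·L = -11500 J.
ΔU = nCvΔT = 2.82×23.1×(270−761) = -32000 J.
Q = ΔU + W = nCpΔT = -43500 J.
State after step 1: P = 444 kPa, V = 14.3 L, T = 270 K.
Step 2 — Isothermal: T stays 270 K; PV = const ⇒ V₂ = 45.9 L, P₂ = 138 kPa.
ΔU = 0 (ideal gas, T constant).
W = nRT ln(V₂/V₁) = 2.82×8.314×270×ln(3.22) = 7400 J.
Q = ΔU + W = 7400 J.
Net over both steps: W = -4110 J, Q = -36100 J, ΔU = -32000 J.

-36100 J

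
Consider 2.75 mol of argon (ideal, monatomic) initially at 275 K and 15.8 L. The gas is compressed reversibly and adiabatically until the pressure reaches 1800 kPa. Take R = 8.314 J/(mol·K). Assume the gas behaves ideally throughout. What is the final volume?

P₁ = nRT₁/V₁ = 2.75×8.314×275/15.8 = 398 kPa.
Adiabatic: T₂/T₁ = (P₂/P₁)^((γ−1)/γ) ⇒ T₂ = 275×(4.52)^0.400 = 503 K; V₂ = 6.39 L.

6.39 L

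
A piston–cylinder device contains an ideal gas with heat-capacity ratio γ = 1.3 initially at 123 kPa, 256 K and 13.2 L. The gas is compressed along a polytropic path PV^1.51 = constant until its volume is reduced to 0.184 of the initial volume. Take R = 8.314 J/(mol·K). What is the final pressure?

Polytropic n=1.51: T₂ = T₁(V₁/V₂)^(n−1) = 256×(5.43)^0.51 = 607 K; P₂ = P₁(V₁/V₂)^n = 1590 kPa.

1590 kPa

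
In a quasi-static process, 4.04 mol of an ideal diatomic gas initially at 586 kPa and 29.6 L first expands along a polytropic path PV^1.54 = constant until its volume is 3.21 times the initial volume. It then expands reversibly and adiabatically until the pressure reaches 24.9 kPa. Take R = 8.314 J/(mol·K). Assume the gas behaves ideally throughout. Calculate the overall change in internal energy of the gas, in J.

T₁ = P₁V₁/(nR) = 586×29.6/(4.04×8.314) = 516 K.
Step 1 — Polytropic n=1.54: T₂ = T₁(V₁/V₂)^(n−1) = 516×(0.312)^0.54 = 275 K; P₂ = P₁(V₁/V₂)^n = 97.2 kPa.
W = (P₁V₁−P₂V₂)/(n−1) = (586×29.6−97.2×95.0)/0.54 = 15000 J.
ΔU = nCvΔT = 4.04×20.8×(275−516) = -20300 J.
Q = ΔU + W = -5250 J.
State after step 1: P = 97.2 kPa, V = 95.0 L, T = 275 K.
Step 2 — Adiabatic: T₂/T₁ = (P₂/P₁)^((γ−1)/γ) ⇒ T₂ = 275×(0.256)^0.286 = 186 K; V₂ = 251 L.
ΔU = nCvΔT = 4.04×20.8×(186−275) = -7450 J.
Q = 0 for an adiabatic process, so W = −ΔU = 7450 J.
Net over both steps: W = 22500 J, Q = -5250 J, ΔU = -27700 J.

-27700 J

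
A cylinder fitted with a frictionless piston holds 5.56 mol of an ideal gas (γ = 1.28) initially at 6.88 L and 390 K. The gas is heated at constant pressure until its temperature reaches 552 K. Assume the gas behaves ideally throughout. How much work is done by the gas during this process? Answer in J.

P₁ = nRT₁/V₁ = 5.56×8.314×390/6.88 = 2620 kPa.
Isobaric: P stays 2620 kPa; V/T = const ⇒ T₂ = 552 K, V₂ = 9.74 L.
W = PΔV = 2620×(9.74−6.88) kPa·L = 7490 J.

7490 J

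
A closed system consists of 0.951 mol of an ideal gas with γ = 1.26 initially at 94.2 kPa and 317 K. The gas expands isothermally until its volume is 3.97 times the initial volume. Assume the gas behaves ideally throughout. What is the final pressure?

V₁ = nRT₁/P₁ = 0.951×8.314×317/94.2 = 26.6 L.
Isothermal: T stays 317 K; PV = const ⇒ V₂ = 106 L, P₂ = 23.7 kPa.

23.7 kPa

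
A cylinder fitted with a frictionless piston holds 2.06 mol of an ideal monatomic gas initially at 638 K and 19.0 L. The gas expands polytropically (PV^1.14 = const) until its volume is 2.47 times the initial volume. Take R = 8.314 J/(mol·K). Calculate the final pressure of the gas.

205 kPa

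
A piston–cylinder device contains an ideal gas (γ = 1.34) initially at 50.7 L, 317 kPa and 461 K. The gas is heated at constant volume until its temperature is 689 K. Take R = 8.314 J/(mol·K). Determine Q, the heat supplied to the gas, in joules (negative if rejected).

n = P₁V₁/(RT₁) = 317×50.7/(8.314×461) = 4.19 mol.
Isochoric: V stays 50.7 L; P/T = const ⇒ T₂ = 689 K, P₂ = 474 kPa.
W = 0 (no volume change).
ΔU = nCvΔT = 4.19×24.5×(689−461) = 23400 J.
Q = ΔU = 23400 J.

23400 J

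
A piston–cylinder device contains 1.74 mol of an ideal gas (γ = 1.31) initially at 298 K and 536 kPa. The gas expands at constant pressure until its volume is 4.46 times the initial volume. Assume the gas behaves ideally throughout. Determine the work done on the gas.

-14900 J

V₁ = nRT₁/P₁ = 1.74×8.314×298/536 = 8.04 L.
Isobaric: P stays 536 kPa; V/T = const ⇒ T₂ = 1330 K, V₂ = 35.9 L.
W = PΔV = 536×(35.9−8.04) kPa·L = 14900 J.
Work done on the gas = −W_by = -14900 J.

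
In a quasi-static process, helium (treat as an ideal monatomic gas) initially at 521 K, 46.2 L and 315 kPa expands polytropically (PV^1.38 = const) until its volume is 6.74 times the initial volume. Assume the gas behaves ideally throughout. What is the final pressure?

22.6 kPa

Polytropic n=1.38: T₂ = T₁(V₁/V₂)^(n−1) = 521×(0.148)^0.38 = 252 K; P₂ = P₁(V₁/V₂)^n = 22.6 kPa.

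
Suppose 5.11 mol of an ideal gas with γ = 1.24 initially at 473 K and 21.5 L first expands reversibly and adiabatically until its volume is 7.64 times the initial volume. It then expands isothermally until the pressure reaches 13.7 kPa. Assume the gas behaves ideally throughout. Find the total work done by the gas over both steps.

P₁ = nRT₁/V₁ = 5.11×8.314×473/21.5 = 935 kPa.
Step 1 — Adiabatic: TV^(γ−1) = const ⇒ T₂ = 473×(0.131)^0.240 = 290 K; PV^γ = const ⇒ P₂ = 75.1 kPa.
ΔU = nCvΔT = 5.11×34.6×(290−473) = -32300 J.
Q = 0 for an adiabatic process, so W = −ΔU = 32300 J.
State after step 1: P = 75.1 kPa, V = 164 L, T = 290 K.
Step 2 — Isothermal: T stays 290 K; PV = const ⇒ V₂ = 900 L, P₂ = 13.7 kPa.
ΔU = 0 (ideal gas, T constant).
W = nRT ln(V₂/V₁) = 5.11×8.314×290×ln(5.48) = 21000 J.
Q = ΔU + W = 21000 J.
Net over both steps: W = 53300 J, Q = 21000 J, ΔU = -32300 J.

53300 J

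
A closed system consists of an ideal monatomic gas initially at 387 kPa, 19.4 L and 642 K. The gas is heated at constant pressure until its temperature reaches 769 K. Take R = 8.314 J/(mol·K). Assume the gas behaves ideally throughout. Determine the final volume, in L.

23.2 L

Isobaric: P stays 387 kPa; V/T = const ⇒ T₂ = 769 K, V₂ = 23.2 L.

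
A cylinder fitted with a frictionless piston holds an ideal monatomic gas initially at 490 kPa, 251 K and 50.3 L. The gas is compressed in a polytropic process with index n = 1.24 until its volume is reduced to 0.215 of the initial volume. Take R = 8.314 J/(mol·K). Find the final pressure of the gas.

Polytropic n=1.24: T₂ = T₁(V₁/V₂)^(n−1) = 251×(4.65)^0.24 = 363 K; P₂ = P₁(V₁/V₂)^n = 3300 kPa.

3300 kPa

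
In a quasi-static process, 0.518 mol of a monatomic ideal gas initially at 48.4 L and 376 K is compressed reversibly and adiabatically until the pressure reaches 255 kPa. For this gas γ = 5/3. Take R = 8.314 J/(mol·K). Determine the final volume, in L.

P₁ = nRT₁/V₁ = 0.518×8.314×376/48.4 = 33.5 kPa.
Adiabatic: T₂/T₁ = (P₂/P₁)^((γ−1)/γ) ⇒ T₂ = 376×(7.62)^0.400 = 847 K; V₂ = 14.3 L.

14.3 L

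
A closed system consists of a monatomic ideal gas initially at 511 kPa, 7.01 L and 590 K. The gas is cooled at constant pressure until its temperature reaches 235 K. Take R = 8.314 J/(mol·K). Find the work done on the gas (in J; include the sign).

n = P₁V₁/(RT₁) = 511×7.01/(8.314×590) = 0.730 mol.
Isobaric: P stays 511 kPa; V/T = const ⇒ T₂ = 235 K, V₂ = 2.79 L.
W = PΔV = 511×(2.79−7.01) kPa·L = -2160 J.
Work done on the gas = −W_by = 2160 J.

2160 J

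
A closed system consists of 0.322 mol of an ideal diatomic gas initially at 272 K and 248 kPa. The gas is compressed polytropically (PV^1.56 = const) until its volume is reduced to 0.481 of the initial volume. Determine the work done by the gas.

V₁ = nRT₁/P₁ = 0.322×8.314×272/248 = 2.94 L.
Polytropic n=1.56: T₂ = T₁(V₁/V₂)^(n−1) = 272×(2.08)^0.56 = 410 K; P₂ = P₁(V₁/V₂)^n = 777 kPa.
W = (P₁V₁−P₂V₂)/(n−1) = (248×2.94−777×1.41)/0.56 = -659 J.

-659 J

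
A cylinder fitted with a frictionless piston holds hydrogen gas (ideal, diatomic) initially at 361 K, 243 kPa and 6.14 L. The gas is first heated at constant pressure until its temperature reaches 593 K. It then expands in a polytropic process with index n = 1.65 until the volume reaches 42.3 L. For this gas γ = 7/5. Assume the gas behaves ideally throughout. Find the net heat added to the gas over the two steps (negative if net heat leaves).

n = P₁V₁/(RT₁) = 243×6.14/(8.314×361) = 0.497 mol.
Step 1 — Isobaric: P stays 243 kPa; V/T = const ⇒ T₂ = 593 K, V₂ = 10.1 L.
W = PΔV = 243×(10.1−6.14) kPa·L = 959 J.
ΔU = nCvΔT = 0.497×20.8×(593−361) = 2400 J.
Q = ΔU + W = nCpΔT = 3360 J.
State after step 1: P = 243 kPa, V = 10.1 L, T = 593 K.
Step 2 — Polytropic n=1.65: T₂ = T₁(V₁/V₂)^(n−1) = 593×(0.238)^0.65 = 234 K; P₂ = P₁(V₁/V₂)^n = 22.8 kPa.
W = (P₁V₁−P₂V₂)/(n−1) = (243×10.1−22.8×42.3)/0.65 = 2290 J.
ΔU = nCvΔT = 0.497×20.8×(234−593) = -3710 J.
Q = ΔU + W = -1430 J.
Net over both steps: W = 3240 J, Q = 1930 J, ΔU = -1320 J.

1930 J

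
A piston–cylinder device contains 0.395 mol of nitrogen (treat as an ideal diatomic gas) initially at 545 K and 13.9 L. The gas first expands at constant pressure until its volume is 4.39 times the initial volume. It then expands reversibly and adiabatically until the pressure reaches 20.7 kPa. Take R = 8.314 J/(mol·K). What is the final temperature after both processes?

P₁ = nRT₁/V₁ = 0.395×8.314×545/13.9 = 129 kPa.
Step 1 — Isobaric: P stays 129 kPa; V/T = const ⇒ T₂ = 2390 K, V₂ = 61.0 L.
W = PΔV = 129×(61.0−13.9) kPa·L = 6070 J.
ΔU = nCvΔT = 0.395×20.8×(2390−545) = 15200 J.
Q = ΔU + W = nCpΔT = 21200 J.
State after step 1: P = 129 kPa, V = 61.0 L, T = 2390 K.
Step 2 — Adiabatic: T₂/T₁ = (P₂/P₁)^((γ−1)/γ) ⇒ T₂ = 2390×(0.161)^0.286 = 1420 K; V₂ = 225 L.
ΔU = nCvΔT = 0.395×20.8×(1420−2390) = -7990 J.
Q = 0 for an adiabatic process, so W = −ΔU = 7990 J.
Net over both steps: W = 14100 J, Q = 21200 J, ΔU = 7180 J.

1420 K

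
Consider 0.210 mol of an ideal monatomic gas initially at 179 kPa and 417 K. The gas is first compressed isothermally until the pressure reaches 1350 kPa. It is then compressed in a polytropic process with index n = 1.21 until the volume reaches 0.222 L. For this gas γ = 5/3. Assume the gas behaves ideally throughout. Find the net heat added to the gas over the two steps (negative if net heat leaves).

-1960 J

V₁ = nRT₁/P₁ = 0.210×8.314×417/179 = 4.07 L.
Step 1 — Isothermal: T stays 417 K; PV = const ⇒ V₂ = 0.539 L, P₂ = 1350 kPa.
ΔU = 0 (ideal gas, T constant).
W = nRT ln(V₂/V₁) = 0.210×8.314×417×ln(0.133) = -1470 J.
Q = ΔU + W = -1470 J.
State after step 1: P = 1350 kPa, V = 0.539 L, T = 417 K.
Step 2 — Polytropic n=1.21: T₂ = T₁(V₁/V₂)^(n−1) = 417×(2.43)^0.21 = 502 K; P₂ = P₁(V₁/V₂)^n = 3950 kPa.
W = (P₁V₁−P₂V₂)/(n−1) = (1350×0.539−3950×0.222)/0.21 = -710 J.
ΔU = nCvΔT = 0.210×12.5×(502−417) = 224 J.
Q = ΔU + W = -487 J.
Net over both steps: W = -2180 J, Q = -1960 J, ΔU = 224 J.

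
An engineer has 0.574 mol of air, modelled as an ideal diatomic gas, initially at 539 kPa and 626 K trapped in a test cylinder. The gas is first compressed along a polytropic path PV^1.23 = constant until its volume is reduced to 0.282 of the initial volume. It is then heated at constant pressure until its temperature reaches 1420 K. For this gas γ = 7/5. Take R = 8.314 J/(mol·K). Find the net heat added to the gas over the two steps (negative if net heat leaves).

7860 J

V₁ = nRT₁/P₁ = 0.574×8.314×626/539 = 5.54 L.
Step 1 — Polytropic n=1.23: T₂ = T₁(V₁/V₂)^(n−1) = 626×(3.55)^0.23 = 838 K; P₂ = P₁(V₁/V₂)^n = 2560 kPa.
W = (P₁V₁−P₂V₂)/(n−1) = (539×5.54−2560×1.56)/0.23 = -4390 J.
ΔU = nCvΔT = 0.574×20.8×(838−626) = 2520 J.
Q = ΔU + W = -1870 J.
State after step 1: P = 2560 kPa, V = 1.56 L, T = 838 K.
Step 2 — Isobaric: P stays 2560 kPa; V/T = const ⇒ T₂ = 1420 K, V₂ = 2.65 L.
W = PΔV = 2560×(2.65−1.56) kPa·L = 2780 J.
ΔU = nCvΔT = 0.574×20.8×(1420−838) = 6950 J.
Q = ΔU + W = nCpΔT = 9730 J.
Net over both steps: W = -1610 J, Q = 7860 J, ΔU = 9470 J.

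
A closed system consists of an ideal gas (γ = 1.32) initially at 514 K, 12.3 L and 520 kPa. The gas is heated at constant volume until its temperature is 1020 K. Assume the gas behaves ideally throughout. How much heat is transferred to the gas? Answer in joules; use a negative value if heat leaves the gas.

19700 J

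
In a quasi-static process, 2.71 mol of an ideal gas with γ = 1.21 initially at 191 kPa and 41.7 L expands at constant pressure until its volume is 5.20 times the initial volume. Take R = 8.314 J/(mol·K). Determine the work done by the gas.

T₁ = P₁V₁/(nR) = 191×41.7/(2.71×8.314) = 354 K.
Isobaric: P stays 191 kPa; V/T = const ⇒ T₂ = 1840 K, V₂ = 217 L.
W = PΔV = 191×(217−41.7) kPa·L = 33500 J.

33500 J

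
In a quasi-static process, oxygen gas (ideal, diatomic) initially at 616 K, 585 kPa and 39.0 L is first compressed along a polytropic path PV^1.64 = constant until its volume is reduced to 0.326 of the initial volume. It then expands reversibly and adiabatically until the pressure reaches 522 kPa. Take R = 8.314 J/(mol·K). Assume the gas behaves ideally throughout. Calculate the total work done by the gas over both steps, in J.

12600 J

n = P₁V₁/(RT₁) = 585×39.0/(8.314×616) = 4.45 mol.
Step 1 — Polytropic n=1.64: T₂ = T₁(V₁/V₂)^(n−1) = 616×(3.07)^0.64 = 1260 K; P₂ = P₁(V₁/V₂)^n = 3680 kPa.
W = (P₁V₁−P₂V₂)/(n−1) = (585×39.0−3680×12.7)/0.64 = -37400 J.
ΔU = nCvΔT = 4.45×20.8×(1260−616) = 59800 J.
Q = ΔU + W = 22400 J.
State after step 1: P = 3680 kPa, V = 12.7 L, T = 1260 K.
Step 2 — Adiabatic: T₂/T₁ = (P₂/P₁)^((γ−1)/γ) ⇒ T₂ = 1260×(0.142)^0.286 = 723 K; V₂ = 51.3 L.
ΔU = nCvΔT = 4.45×20.8×(723−1260) = -50000 J.
Q = 0 for an adiabatic process, so W = −ΔU = 50000 J.
Net over both steps: W = 12600 J, Q = 22400 J, ΔU = 9870 J.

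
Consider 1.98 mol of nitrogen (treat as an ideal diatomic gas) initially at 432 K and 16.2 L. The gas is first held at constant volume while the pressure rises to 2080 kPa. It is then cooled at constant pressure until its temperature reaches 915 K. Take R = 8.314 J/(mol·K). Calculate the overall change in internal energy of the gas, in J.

P₁ = nRT₁/V₁ = 1.98×8.314×432/16.2 = 439 kPa.
Step 1 — Isochoric: V stays 16.2 L; P/T = const ⇒ T₂ = 2050 K, P₂ = 2080 kPa.
W = 0 (no volume change).
ΔU = nCvΔT = 1.98×20.8×(2050−432) = 66500 J.
Q = ΔU = 66500 J.
State after step 1: P = 2080 kPa, V = 16.2 L, T = 2050 K.
Step 2 — Isobaric: P stays 2080 kPa; V/T = const ⇒ T₂ = 915 K, V₂ = 7.24 L.
W = PΔV = 2080×(7.24−16.2) kPa·L = -18600 J.
ΔU = nCvΔT = 1.98×20.8×(915−2050) = -46600 J.
Q = ΔU + W = nCpΔT = -65200 J.
Net over both steps: W = -18600 J, Q = 1240 J, ΔU = 19900 J.

19900 J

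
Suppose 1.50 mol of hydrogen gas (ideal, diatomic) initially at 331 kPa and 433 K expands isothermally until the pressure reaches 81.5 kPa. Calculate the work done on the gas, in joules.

-7570 J

V₁ = nRT₁/P₁ = 1.50×8.314×433/331 = 16.3 L.
Isothermal: T stays 433 K; PV = const ⇒ V₂ = 66.3 L, P₂ = 81.5 kPa.
W = nRT ln(V₂/V₁) = 1.50×8.314×433×ln(4.06) = 7570 J.
Work done on the gas = −W_by = -7570 J.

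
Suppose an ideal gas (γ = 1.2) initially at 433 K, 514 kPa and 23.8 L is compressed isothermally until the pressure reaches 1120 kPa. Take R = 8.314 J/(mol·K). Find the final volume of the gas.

Isothermal: T stays 433 K; PV = const ⇒ V₂ = 10.9 L, P₂ = 1120 kPa.

10.9 L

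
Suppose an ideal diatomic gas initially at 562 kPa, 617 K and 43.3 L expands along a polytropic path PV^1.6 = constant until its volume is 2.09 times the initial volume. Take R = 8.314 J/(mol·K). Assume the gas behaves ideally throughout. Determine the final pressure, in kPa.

173 kPa

Polytropic n=1.6: T₂ = T₁(V₁/V₂)^(n−1) = 617×(0.478)^0.60 = 396 K; P₂ = P₁(V₁/V₂)^n = 173 kPa.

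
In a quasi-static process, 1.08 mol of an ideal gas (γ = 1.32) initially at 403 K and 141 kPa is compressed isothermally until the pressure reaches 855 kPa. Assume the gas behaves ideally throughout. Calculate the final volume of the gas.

4.23 L

V₁ = nRT₁/P₁ = 1.08×8.314×403/141 = 25.7 L.
Isothermal: T stays 403 K; PV = const ⇒ V₂ = 4.23 L, P₂ = 855 kPa.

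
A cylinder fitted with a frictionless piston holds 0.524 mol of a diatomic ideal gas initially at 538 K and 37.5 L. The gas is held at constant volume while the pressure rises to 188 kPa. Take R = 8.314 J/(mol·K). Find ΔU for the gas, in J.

P₁ = nRT₁/V₁ = 0.524×8.314×538/37.5 = 62.5 kPa.
Isochoric: V stays 37.5 L; P/T = const ⇒ T₂ = 1620 K, P₂ = 188 kPa.
For an ideal gas ΔU = nCvΔT with Cv = (5/2)R = 20.8 J/(mol·K).
ΔU = 0.524×20.8×(1620−538) = 11800 J.

11800 J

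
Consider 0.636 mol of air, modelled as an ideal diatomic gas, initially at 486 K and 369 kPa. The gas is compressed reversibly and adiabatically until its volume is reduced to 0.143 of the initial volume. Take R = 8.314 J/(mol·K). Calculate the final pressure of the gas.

V₁ = nRT₁/P₁ = 0.636×8.314×486/369 = 6.96 L.
Adiabatic: TV^(γ−1) = const ⇒ T₂ = 486×(6.99)^0.400 = 1060 K; PV^γ = const ⇒ P₂ = 5620 kPa.

5620 kPa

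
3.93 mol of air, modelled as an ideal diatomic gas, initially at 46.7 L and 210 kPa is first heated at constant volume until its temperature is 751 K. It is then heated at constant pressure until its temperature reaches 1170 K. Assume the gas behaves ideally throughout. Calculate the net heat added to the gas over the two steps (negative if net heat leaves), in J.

84700 J

T₁ = P₁V₁/(nR) = 210×46.7/(3.93×8.314) = 300 K.
Step 1 — Isochoric: V stays 46.7 L; P/T = const ⇒ T₂ = 751 K, P₂ = 525 kPa.
W = 0 (no volume change).
ΔU = nCvΔT = 3.93×20.8×(751−300) = 36800 J.
Q = ΔU = 36800 J.
State after step 1: P = 525 kPa, V = 46.7 L, T = 751 K.
Step 2 — Isobaric: P stays 525 kPa; V/T = const ⇒ T₂ = 1170 K, V₂ = 72.8 L.
W = PΔV = 525×(72.8−46.7) kPa·L = 13700 J.
ΔU = nCvΔT = 3.93×20.8×(1170−751) = 34200 J.
Q = ΔU + W = nCpΔT = 47900 J.
Net over both steps: W = 13700 J, Q = 84700 J, ΔU = 71100 J.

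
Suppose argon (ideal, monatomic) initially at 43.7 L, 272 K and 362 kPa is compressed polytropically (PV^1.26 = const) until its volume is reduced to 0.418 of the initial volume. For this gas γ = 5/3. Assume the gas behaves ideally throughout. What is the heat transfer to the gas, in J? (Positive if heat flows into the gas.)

n = P₁V₁/(RT₁) = 362×43.7/(8.314×272) = 7.00 mol.
Polytropic n=1.26: T₂ = T₁(V₁/V₂)^(n−1) = 272×(2.39)^0.26 = 341 K; P₂ = P₁(V₁/V₂)^n = 1090 kPa.
W = (P₁V₁−P₂V₂)/(n−1) = (362×43.7−1090×18.3)/0.26 = -15500 J.
ΔU = nCvΔT = 7.00×12.5×(341−272) = 6040 J.
Q = ΔU + W = -9450 J.

-9450 J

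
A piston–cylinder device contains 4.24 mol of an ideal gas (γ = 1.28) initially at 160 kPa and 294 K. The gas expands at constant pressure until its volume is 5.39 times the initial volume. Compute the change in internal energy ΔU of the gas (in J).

162000 J

V₁ = nRT₁/P₁ = 4.24×8.314×294/160 = 64.8 L.
Isobaric: P stays 160 kPa; V/T = const ⇒ T₂ = 1580 K, V₂ = 349 L.
For an ideal gas ΔU = nCvΔT with Cv = R/(γ−1) = 29.7 J/(mol·K).
ΔU = 4.24×29.7×(1580−294) = 162000 J.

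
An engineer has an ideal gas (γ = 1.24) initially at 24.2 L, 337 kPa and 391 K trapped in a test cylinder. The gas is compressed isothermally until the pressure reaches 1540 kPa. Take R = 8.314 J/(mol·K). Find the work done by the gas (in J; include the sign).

-12400 J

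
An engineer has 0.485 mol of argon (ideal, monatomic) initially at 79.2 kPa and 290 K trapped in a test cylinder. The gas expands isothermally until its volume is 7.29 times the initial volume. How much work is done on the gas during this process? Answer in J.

-2320 J

V₁ = nRT₁/P₁ = 0.485×8.314×290/79.2 = 14.8 L.
Isothermal: T stays 290 K; PV = const ⇒ V₂ = 108 L, P₂ = 10.9 kPa.
W = nRT ln(V₂/V₁) = 0.485×8.314×290×ln(7.29) = 2320 J.
Work done on the gas = −W_by = -2320 J.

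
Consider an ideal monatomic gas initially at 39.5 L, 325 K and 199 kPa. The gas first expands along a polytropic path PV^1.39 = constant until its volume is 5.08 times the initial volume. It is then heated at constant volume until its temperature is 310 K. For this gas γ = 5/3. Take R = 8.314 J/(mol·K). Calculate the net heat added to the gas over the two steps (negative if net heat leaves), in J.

n = P₁V₁/(RT₁) = 199×39.5/(8.314×325) = 2.91 mol.
Step 1 — Polytropic n=1.39: T₂ = T₁(V₁/V₂)^(n−1) = 325×(0.197)^0.39 = 172 K; P₂ = P₁(V₁/V₂)^n = 20.8 kPa.
W = (P₁V₁−P₂V₂)/(n−1) = (199×39.5−20.8×201)/0.39 = 9460 J.
ΔU = nCvΔT = 2.91×12.5×(172−325) = -5540 J.
Q = ΔU + W = 3930 J.
State after step 1: P = 20.8 kPa, V = 201 L, T = 172 K.
Step 2 — Isochoric: V stays 201 L; P/T = const ⇒ T₂ = 310 K, P₂ = 37.4 kPa.
W = 0 (no volume change).
ΔU = nCvΔT = 2.91×12.5×(310−172) = 4990 J.
Q = ΔU = 4990 J.
Net over both steps: W = 9460 J, Q = 8920 J, ΔU = -544 J.

8920 J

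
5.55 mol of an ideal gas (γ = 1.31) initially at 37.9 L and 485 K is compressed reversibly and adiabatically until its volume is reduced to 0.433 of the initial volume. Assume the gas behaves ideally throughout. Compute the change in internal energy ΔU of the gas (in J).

P₁ = nRT₁/V₁ = 5.55×8.314×485/37.9 = 590 kPa.
Adiabatic: TV^(γ−1) = const ⇒ T₂ = 485×(2.31)^0.310 = 629 K; PV^γ = const ⇒ P₂ = 1770 kPa.
For an ideal gas ΔU = nCvΔT with Cv = R/(γ−1) = 26.8 J/(mol·K).
ΔU = 5.55×26.8×(629−485) = 21400 J.

21400 J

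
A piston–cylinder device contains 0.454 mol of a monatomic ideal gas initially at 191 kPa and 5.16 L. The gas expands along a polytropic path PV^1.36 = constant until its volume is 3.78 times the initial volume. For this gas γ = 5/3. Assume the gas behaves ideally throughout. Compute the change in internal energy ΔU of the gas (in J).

T₁ = P₁V₁/(nR) = 191×5.16/(0.454×8.314) = 261 K.
Polytropic n=1.36: T₂ = T₁(V₁/V₂)^(n−1) = 261×(0.265)^0.36 = 162 K; P₂ = P₁(V₁/V₂)^n = 31.3 kPa.
For an ideal gas ΔU = nCvΔT with Cv = (3/2)R = 12.5 J/(mol·K).
ΔU = 0.454×12.5×(162−261) = -562 J.

-562 J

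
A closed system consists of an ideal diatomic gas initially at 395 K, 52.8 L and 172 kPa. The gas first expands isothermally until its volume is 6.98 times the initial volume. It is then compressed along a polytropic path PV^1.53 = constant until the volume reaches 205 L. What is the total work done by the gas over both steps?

n = P₁V₁/(RT₁) = 172×52.8/(8.314×395) = 2.77 mol.
Step 1 — Isothermal: T stays 395 K; PV = const ⇒ V₂ = 369 L, P₂ = 24.6 kPa.
ΔU = 0 (ideal gas, T constant).
W = nRT ln(V₂/V₁) = 2.77×8.314×395×ln(6.98) = 17600 J.
Q = ΔU + W = 17600 J.
State after step 1: P = 24.6 kPa, V = 369 L, T = 395 K.
Step 2 — Polytropic n=1.53: T₂ = T₁(V₁/V₂)^(n−1) = 395×(1.80)^0.53 = 539 K; P₂ = P₁(V₁/V₂)^n = 60.5 kPa.
W = (P₁V₁−P₂V₂)/(n−1) = (24.6×369−60.5×205)/0.53 = -6250 J.
ΔU = nCvΔT = 2.77×20.8×(539−395) = 8280 J.
Q = ΔU + W = 2030 J.
Net over both steps: W = 11400 J, Q = 19700 J, ΔU = 8280 J.

11400 J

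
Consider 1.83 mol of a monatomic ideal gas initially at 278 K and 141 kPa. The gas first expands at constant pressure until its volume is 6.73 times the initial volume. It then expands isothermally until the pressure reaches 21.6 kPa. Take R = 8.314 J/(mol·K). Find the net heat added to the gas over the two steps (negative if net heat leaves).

114000 J

V₁ = nRT₁/P₁ = 1.83×8.314×278/141 = 30.0 L.
Step 1 — Isobaric: P stays 141 kPa; V/T = const ⇒ T₂ = 1870 K, V₂ = 202 L.
W = PΔV = 141×(202−30.0) kPa·L = 24200 J.
ΔU = nCvΔT = 1.83×12.5×(1870−278) = 36400 J.
Q = ΔU + W = nCpΔT = 60600 J.
State after step 1: P = 141 kPa, V = 202 L, T = 1870 K.
Step 2 — Isothermal: T stays 1870 K; PV = const ⇒ V₂ = 1320 L, P₂ = 21.6 kPa.
ΔU = 0 (ideal gas, T constant).
W = nRT ln(V₂/V₁) = 1.83×8.314×1870×ln(6.53) = 53400 J.
Q = ΔU + W = 53400 J.
Net over both steps: W = 77600 J, Q = 114000 J, ΔU = 36400 J.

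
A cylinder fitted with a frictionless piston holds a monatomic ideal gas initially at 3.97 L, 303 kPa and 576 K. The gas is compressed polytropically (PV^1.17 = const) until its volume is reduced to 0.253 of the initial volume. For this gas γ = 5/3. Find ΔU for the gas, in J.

n = P₁V₁/(RT₁) = 303×3.97/(8.314×576) = 0.251 mol.
Polytropic n=1.17: T₂ = T₁(V₁/V₂)^(n−1) = 576×(3.95)^0.17 = 728 K; P₂ = P₁(V₁/V₂)^n = 1510 kPa.
For an ideal gas ΔU = nCvΔT with Cv = (3/2)R = 12.5 J/(mol·K).
ΔU = 0.251×12.5×(728−576) = 475 J.

475 J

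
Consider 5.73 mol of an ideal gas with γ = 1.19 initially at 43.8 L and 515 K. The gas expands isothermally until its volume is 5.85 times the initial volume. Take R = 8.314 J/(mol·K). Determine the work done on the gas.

P₁ = nRT₁/V₁ = 5.73×8.314×515/43.8 = 560 kPa.
Isothermal: T stays 515 K; PV = const ⇒ V₂ = 256 L, P₂ = 95.8 kPa.
W = nRT ln(V₂/V₁) = 5.73×8.314×515×ln(5.85) = 43300 J.
Work done on the gas = −W_by = -43300 J.

-43300 J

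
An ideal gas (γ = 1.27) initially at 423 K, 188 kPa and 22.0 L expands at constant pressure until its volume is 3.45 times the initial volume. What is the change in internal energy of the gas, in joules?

n = P₁V₁/(RT₁) = 188×22.0/(8.314×423) = 1.18 mol.
Isobaric: P stays 188 kPa; V/T = const ⇒ T₂ = 1460 K, V₂ = 75.9 L.
For an ideal gas ΔU = nCvΔT with Cv = R/(γ−1) = 30.8 J/(mol·K).
ΔU = 1.18×30.8×(1460−423) = 37500 J.

37500 J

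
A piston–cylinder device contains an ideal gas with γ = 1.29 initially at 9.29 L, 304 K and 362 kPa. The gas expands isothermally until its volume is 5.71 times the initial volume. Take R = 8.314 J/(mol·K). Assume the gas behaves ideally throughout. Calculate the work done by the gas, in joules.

5860 J

n = P₁V₁/(RT₁) = 362×9.29/(8.314×304) = 1.33 mol.
Isothermal: T stays 304 K; PV = const ⇒ V₂ = 53.0 L, P₂ = 63.4 kPa.
W = nRT ln(V₂/V₁) = 1.33×8.314×304×ln(5.71) = 5860 J.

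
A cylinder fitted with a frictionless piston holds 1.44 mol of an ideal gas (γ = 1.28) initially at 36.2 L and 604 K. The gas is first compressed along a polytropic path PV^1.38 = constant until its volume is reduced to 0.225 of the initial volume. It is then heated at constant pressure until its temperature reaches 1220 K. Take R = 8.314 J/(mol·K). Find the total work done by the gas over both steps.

-12700 J

P₁ = nRT₁/V₁ = 1.44×8.314×604/36.2 = 200 kPa.
Step 1 — Polytropic n=1.38: T₂ = T₁(V₁/V₂)^(n−1) = 604×(4.44)^0.38 = 1060 K; P₂ = P₁(V₁/V₂)^n = 1560 kPa.
W = (P₁V₁−P₂V₂)/(n−1) = (200×36.2−1560×8.15)/0.38 = -14500 J.
ΔU = nCvΔT = 1.44×29.7×(1060−604) = 19700 J.
Q = ΔU + W = 5180 J.
State after step 1: P = 1560 kPa, V = 8.15 L, T = 1060 K.
Step 2 — Isobaric: P stays 1560 kPa; V/T = const ⇒ T₂ = 1220 K, V₂ = 9.33 L.
W = PΔV = 1560×(9.33−8.15) kPa·L = 1860 J.
ΔU = nCvΔT = 1.44×29.7×(1220−1060) = 6640 J.
Q = ΔU + W = nCpΔT = 8500 J.
Net over both steps: W = -12700 J, Q = 13700 J, ΔU = 26300 J.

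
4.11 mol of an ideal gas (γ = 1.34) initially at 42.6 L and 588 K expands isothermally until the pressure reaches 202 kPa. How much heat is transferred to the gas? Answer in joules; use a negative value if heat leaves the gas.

17000 J

P₁ = nRT₁/V₁ = 4.11×8.314×588/42.6 = 472 kPa.
Isothermal: T stays 588 K; PV = const ⇒ V₂ = 99.5 L, P₂ = 202 kPa.
ΔU = 0 (ideal gas, T constant).
W = nRT ln(V₂/V₁) = 4.11×8.314×588×ln(2.33) = 17000 J.
Q = ΔU + W = 17000 J.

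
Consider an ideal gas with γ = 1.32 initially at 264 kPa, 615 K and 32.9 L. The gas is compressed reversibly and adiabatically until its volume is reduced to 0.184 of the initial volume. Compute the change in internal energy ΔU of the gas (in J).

19500 J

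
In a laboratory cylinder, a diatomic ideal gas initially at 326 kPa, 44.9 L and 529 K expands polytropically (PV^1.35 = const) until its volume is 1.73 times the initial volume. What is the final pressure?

156 kPa

Polytropic n=1.35: T₂ = T₁(V₁/V₂)^(n−1) = 529×(0.578)^0.35 = 437 K; P₂ = P₁(V₁/V₂)^n = 156 kPa.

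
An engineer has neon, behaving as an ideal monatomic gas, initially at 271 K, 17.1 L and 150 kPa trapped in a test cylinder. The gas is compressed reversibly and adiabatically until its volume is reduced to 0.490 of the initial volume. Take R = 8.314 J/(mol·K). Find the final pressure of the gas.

493 kPa

Adiabatic: TV^(γ−1) = const ⇒ T₂ = 271×(2.04)^0.667 = 436 K; PV^γ = const ⇒ P₂ = 493 kPa.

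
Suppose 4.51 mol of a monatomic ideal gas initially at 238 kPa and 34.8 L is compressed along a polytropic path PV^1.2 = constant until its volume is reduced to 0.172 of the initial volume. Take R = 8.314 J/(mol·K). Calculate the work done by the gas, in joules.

T₁ = P₁V₁/(nR) = 238×34.8/(4.51×8.314) = 221 K.
Polytropic n=1.2: T₂ = T₁(V₁/V₂)^(n−1) = 221×(5.81)^0.20 = 314 K; P₂ = P₁(V₁/V₂)^n = 1970 kPa.
W = (P₁V₁−P₂V₂)/(n−1) = (238×34.8−1970×5.99)/0.20 = -17500 J.

-17500 J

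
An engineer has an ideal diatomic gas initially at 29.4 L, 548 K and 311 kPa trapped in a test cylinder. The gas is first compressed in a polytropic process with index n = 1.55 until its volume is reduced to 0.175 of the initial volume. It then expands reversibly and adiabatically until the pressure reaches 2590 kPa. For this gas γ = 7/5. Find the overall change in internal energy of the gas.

n = P₁V₁/(RT₁) = 311×29.4/(8.314×548) = 2.01 mol.
Step 1 — Polytropic n=1.55: T₂ = T₁(V₁/V₂)^(n−1) = 548×(5.71)^0.55 = 1430 K; P₂ = P₁(V₁/V₂)^n = 4640 kPa.
W = (P₁V₁−P₂V₂)/(n−1) = (311×29.4−4640×5.14)/0.55 = -26700 J.
ΔU = nCvΔT = 2.01×20.8×(1430−548) = 36800 J.
Q = ΔU + W = 10000 J.
State after step 1: P = 4640 kPa, V = 5.14 L, T = 1430 K.
Step 2 — Adiabatic: T₂/T₁ = (P₂/P₁)^((γ−1)/γ) ⇒ T₂ = 1430×(0.559)^0.286 = 1210 K; V₂ = 7.80 L.
ΔU = nCvΔT = 2.01×20.8×(1210−1430) = -9130 J.
Q = 0 for an adiabatic process, so W = −ΔU = 9130 J.
Net over both steps: W = -17600 J, Q = 10000 J, ΔU = 27600 J.

27600 J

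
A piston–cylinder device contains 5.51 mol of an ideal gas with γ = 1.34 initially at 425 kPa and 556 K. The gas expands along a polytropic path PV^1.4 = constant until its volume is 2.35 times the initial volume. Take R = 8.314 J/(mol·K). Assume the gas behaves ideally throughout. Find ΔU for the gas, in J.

V₁ = nRT₁/P₁ = 5.51×8.314×556/425 = 59.9 L.
Polytropic n=1.4: T₂ = T₁(V₁/V₂)^(n−1) = 556×(0.426)^0.40 = 395 K; P₂ = P₁(V₁/V₂)^n = 128 kPa.
For an ideal gas ΔU = nCvΔT with Cv = R/(γ−1) = 24.5 J/(mol·K).
ΔU = 5.51×24.5×(395−556) = -21700 J.

-21700 J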